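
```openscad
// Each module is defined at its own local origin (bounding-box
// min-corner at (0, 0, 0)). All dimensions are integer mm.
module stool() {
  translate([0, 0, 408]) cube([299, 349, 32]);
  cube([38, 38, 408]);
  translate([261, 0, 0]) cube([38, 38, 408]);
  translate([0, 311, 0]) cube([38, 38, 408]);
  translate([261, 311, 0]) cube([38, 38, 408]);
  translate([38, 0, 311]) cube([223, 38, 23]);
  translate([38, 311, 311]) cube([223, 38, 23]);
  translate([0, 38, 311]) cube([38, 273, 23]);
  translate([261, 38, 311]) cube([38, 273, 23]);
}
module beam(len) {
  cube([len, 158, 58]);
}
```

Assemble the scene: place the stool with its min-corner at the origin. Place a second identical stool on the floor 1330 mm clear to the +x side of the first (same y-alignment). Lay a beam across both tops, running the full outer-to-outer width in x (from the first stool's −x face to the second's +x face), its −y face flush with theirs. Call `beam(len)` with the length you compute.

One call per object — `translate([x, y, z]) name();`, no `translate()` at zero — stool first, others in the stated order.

stool();
translate([1629, 0, 0]) stool();
translate([0, 0, 440]) beam(1928);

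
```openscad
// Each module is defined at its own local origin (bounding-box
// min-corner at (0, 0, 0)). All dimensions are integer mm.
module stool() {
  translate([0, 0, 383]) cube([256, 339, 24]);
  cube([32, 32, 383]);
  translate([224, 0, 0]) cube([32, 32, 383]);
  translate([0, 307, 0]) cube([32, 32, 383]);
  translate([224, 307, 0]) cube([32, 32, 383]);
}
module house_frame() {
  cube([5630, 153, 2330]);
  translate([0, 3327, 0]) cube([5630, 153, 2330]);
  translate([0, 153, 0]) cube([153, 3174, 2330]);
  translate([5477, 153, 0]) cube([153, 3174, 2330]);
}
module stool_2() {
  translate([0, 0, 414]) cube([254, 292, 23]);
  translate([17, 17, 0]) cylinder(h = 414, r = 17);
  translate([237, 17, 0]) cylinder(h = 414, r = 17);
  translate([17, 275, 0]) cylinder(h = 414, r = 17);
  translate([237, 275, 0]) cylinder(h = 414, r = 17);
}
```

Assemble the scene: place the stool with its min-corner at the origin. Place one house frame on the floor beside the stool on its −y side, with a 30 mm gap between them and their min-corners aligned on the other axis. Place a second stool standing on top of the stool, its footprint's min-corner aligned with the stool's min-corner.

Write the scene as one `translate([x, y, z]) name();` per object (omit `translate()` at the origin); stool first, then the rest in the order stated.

stool();
translate([0, -3510, 0]) house_frame();
translate([0, 0, 407]) stool_2();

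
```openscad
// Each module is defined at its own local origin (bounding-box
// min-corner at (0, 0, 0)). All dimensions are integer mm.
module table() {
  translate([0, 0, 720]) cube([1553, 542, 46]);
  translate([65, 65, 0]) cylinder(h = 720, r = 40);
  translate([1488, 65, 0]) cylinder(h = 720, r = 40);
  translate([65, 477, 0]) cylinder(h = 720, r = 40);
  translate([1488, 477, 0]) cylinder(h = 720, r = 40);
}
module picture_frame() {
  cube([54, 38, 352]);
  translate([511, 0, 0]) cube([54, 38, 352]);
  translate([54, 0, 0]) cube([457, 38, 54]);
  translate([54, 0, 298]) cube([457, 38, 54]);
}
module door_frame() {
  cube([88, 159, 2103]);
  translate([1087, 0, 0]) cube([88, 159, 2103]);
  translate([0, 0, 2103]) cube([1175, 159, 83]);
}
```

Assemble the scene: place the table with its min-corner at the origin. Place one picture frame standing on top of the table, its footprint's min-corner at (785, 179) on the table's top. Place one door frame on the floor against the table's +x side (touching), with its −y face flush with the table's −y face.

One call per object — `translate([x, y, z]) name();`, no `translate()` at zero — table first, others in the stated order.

table();
translate([785, 179, 766]) picture_frame();
translate([1553, 0, 0]) door_frame();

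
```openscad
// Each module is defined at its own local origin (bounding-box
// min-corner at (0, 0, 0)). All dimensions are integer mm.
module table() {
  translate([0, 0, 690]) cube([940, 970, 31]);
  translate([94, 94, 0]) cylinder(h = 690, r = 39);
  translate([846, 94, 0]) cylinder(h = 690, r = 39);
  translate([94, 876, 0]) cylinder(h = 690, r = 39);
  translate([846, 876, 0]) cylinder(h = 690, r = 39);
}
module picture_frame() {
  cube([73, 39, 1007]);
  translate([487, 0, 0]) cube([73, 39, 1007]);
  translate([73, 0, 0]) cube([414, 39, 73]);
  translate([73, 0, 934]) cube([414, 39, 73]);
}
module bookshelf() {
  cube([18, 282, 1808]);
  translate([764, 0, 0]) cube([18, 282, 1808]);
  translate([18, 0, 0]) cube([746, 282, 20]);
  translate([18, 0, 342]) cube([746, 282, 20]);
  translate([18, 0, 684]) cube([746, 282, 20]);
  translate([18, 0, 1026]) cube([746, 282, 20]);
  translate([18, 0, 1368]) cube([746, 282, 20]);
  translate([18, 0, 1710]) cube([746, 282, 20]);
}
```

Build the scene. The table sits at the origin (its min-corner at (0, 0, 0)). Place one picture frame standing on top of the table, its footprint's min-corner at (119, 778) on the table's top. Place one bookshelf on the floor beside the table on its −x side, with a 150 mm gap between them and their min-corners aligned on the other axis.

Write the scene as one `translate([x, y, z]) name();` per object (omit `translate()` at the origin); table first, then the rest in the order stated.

table();
translate([119, 778, 721]) picture_frame();
translate([-932, 0, 0]) bookshelf();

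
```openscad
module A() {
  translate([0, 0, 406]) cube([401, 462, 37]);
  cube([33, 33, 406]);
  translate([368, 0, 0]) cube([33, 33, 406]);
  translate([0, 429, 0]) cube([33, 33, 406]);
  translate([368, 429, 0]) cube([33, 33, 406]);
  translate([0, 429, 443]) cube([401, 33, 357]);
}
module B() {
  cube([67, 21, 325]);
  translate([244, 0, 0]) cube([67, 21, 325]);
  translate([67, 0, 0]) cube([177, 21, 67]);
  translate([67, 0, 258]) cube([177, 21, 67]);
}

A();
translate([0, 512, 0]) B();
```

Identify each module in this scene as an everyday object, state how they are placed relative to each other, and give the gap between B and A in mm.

The picture frame's nearest face is 50 mm from the chair's +y face.

A is a chair. B is a picture frame. The picture frame is on the floor beside the chair on its +y side. The gap between the picture frame and the chair is 50 mm.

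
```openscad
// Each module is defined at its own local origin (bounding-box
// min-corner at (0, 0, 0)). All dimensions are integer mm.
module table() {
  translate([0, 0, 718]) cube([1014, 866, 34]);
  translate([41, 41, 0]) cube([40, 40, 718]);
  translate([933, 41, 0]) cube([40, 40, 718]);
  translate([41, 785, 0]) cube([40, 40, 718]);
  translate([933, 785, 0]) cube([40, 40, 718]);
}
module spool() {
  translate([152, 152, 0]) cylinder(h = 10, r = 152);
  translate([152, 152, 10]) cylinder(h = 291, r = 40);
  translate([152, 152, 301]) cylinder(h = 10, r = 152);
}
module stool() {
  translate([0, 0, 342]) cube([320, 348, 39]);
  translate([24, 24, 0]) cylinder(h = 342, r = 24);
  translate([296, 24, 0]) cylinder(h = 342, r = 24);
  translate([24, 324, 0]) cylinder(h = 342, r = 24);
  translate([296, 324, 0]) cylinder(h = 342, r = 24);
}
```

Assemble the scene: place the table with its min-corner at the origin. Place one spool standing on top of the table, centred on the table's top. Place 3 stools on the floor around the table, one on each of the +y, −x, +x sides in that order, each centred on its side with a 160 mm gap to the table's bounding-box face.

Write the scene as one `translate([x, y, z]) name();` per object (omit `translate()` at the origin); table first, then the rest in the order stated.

table();
translate([355, 281, 752]) spool();
translate([347, 1026, 0]) stool();
translate([-480, 259, 0]) stool();
translate([1174, 259, 0]) stool();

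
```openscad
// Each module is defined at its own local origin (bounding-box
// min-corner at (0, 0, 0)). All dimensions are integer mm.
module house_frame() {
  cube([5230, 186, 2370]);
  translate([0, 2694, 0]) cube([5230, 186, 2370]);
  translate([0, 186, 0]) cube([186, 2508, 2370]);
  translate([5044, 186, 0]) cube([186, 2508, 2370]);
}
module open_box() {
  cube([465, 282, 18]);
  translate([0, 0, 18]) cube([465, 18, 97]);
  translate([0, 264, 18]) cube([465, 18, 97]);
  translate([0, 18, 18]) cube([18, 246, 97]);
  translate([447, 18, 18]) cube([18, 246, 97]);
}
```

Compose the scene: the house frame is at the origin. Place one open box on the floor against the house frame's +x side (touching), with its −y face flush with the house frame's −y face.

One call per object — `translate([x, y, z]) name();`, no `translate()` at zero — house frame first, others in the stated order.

house_frame();
translate([5230, 0, 0]) open_box();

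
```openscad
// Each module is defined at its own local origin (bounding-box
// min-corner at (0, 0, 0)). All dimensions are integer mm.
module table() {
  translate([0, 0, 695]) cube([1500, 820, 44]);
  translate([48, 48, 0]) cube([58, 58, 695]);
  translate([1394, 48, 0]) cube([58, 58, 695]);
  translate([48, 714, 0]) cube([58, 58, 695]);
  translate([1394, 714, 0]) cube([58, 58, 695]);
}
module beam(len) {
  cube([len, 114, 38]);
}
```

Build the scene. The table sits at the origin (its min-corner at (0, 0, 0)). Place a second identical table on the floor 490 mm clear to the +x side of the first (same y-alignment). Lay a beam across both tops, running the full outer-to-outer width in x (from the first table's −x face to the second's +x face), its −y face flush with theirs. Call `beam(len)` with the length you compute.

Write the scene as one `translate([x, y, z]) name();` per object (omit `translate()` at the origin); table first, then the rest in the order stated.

table();
translate([1990, 0, 0]) table();
translate([0, 0, 739]) beam(3490);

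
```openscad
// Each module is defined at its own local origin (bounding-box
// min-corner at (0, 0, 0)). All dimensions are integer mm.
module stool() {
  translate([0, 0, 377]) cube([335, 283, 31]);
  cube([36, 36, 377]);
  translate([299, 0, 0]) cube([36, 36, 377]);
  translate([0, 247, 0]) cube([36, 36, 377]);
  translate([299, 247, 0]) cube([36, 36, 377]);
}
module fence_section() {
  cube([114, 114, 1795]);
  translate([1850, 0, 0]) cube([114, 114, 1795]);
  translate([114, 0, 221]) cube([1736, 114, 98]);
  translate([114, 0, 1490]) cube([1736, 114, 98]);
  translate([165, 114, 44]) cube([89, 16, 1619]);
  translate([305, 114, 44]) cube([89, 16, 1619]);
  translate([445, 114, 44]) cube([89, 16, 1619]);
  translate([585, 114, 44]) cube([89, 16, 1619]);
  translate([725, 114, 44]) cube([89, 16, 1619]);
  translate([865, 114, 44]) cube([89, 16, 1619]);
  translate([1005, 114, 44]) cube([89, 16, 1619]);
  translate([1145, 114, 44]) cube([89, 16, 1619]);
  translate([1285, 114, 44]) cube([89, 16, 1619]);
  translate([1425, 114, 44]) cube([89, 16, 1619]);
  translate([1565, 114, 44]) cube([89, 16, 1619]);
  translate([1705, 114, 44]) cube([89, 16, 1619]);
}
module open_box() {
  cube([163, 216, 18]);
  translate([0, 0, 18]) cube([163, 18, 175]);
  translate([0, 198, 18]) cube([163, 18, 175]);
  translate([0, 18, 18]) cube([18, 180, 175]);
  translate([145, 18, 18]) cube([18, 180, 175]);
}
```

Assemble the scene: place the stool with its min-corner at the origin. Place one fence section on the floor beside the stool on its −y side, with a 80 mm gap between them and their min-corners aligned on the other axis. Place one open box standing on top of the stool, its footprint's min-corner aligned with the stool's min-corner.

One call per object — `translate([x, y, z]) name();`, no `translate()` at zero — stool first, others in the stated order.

stool();
translate([0, -210, 0]) fence_section();
translate([0, 0, 408]) open_box();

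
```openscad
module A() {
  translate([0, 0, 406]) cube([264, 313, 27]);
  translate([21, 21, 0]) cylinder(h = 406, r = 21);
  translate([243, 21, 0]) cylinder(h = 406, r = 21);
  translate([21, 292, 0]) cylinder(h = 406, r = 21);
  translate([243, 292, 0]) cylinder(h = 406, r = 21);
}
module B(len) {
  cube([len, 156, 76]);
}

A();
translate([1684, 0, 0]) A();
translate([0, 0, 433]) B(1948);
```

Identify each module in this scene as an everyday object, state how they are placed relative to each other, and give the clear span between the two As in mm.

A is a stool. B is a beam. A beam spans the tops of two stools. The clear span between the two stools is 1420 mm.

Second stool starts at x = 1684; first ends at x = 264; clear span = 1684 − 264 = 1420 mm.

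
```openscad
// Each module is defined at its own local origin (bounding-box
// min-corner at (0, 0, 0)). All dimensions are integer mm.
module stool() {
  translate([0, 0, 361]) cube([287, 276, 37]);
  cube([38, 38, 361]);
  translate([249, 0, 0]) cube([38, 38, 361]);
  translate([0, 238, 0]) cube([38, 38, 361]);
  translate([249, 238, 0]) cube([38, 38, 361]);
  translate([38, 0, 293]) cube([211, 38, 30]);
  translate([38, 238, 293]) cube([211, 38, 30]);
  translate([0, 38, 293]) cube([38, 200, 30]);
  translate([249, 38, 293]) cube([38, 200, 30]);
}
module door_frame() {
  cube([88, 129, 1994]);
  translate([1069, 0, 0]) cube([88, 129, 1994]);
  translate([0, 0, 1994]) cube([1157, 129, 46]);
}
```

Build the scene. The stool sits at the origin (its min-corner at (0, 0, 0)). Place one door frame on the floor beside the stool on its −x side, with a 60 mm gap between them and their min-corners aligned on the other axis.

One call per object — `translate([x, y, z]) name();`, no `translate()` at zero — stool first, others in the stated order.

stool();
translate([-1217, 0, 0]) door_frame();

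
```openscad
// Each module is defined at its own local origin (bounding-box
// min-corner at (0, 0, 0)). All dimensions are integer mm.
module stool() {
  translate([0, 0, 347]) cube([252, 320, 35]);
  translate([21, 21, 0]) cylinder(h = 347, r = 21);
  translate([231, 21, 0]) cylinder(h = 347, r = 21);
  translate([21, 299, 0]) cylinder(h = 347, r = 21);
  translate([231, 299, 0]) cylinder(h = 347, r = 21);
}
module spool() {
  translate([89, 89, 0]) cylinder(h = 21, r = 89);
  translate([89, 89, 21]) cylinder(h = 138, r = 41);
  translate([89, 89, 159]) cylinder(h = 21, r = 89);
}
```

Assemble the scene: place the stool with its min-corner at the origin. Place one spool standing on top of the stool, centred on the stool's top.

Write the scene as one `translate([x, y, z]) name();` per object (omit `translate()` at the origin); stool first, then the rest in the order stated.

stool();
translate([37, 71, 382]) spool();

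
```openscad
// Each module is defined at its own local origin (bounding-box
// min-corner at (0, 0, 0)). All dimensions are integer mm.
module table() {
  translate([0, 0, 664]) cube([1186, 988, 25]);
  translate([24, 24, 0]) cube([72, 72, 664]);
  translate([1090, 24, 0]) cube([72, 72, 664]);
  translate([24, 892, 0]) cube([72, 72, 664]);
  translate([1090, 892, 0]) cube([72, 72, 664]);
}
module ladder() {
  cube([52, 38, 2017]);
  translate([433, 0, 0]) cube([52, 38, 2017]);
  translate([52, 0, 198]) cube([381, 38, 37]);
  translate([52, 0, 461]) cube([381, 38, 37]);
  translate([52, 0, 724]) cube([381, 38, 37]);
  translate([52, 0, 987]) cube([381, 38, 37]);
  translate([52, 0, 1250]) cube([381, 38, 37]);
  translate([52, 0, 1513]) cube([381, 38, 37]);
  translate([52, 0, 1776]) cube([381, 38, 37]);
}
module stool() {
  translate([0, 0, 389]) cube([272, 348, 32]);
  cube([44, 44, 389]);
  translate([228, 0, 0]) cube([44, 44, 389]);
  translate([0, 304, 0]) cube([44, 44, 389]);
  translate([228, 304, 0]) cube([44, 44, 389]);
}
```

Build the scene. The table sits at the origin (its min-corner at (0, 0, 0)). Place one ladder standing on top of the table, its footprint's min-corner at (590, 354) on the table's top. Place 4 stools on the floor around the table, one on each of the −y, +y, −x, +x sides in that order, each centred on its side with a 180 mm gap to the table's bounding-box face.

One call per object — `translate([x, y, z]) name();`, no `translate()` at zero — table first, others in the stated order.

table();
translate([590, 354, 689]) ladder();
translate([457, -528, 0]) stool();
translate([457, 1168, 0]) stool();
translate([-452, 320, 0]) stool();
translate([1366, 320, 0]) stool();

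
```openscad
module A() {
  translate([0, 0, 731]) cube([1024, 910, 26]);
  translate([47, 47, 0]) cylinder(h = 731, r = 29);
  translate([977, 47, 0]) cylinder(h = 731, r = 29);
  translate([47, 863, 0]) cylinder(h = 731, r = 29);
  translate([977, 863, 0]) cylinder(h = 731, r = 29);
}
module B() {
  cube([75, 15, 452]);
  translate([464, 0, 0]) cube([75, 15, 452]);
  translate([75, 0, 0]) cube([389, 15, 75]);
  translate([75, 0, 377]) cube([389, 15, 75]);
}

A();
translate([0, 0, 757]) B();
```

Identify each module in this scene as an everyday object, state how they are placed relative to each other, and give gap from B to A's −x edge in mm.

A is a table. B is a picture frame. The picture frame is on top of the table. The gap from the picture frame to the table's −x edge is 0 mm.

The picture frame's min-x is at 0; the table's min-x is 0; gap = 0 mm.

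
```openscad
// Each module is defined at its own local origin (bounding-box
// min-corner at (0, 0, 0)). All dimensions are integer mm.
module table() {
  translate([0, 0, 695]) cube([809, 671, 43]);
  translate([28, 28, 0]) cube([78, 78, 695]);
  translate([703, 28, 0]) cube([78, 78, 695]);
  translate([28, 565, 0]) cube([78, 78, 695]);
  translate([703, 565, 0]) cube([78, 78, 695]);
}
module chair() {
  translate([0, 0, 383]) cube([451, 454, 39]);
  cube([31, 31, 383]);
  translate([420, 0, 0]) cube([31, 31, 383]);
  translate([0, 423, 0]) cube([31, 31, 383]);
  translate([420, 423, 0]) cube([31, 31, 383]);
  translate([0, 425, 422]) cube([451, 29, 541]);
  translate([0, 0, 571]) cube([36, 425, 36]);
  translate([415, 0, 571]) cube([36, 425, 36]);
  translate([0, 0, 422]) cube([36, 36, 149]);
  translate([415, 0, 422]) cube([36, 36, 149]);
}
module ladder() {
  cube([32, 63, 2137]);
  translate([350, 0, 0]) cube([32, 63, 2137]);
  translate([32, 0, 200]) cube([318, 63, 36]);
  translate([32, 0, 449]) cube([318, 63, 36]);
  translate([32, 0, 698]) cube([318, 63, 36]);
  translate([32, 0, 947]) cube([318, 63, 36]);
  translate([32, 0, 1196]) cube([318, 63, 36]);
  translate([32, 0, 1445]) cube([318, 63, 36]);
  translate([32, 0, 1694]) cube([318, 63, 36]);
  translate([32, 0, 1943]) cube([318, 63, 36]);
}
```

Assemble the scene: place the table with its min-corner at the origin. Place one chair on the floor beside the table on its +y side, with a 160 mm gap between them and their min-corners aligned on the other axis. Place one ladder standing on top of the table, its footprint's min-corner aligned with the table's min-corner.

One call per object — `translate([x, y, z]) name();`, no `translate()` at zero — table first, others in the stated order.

table();
translate([0, 831, 0]) chair();
translate([0, 0, 738]) ladder();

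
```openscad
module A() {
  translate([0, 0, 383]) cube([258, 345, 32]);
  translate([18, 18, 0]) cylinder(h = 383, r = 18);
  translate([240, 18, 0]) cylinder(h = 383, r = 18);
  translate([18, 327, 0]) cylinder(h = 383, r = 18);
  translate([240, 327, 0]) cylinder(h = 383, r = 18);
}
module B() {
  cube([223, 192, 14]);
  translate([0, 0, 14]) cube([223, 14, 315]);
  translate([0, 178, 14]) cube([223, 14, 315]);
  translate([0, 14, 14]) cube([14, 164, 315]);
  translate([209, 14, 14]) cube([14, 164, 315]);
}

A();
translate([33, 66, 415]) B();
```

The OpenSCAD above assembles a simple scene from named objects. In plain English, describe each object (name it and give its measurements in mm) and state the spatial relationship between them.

A is a simple wooden stool: a rectangular seat 258 mm (x) by 345 mm (y), 32 mm thick, top face at z = 415 mm, on four round legs, each 36 mm in diameter. The legs rest on z = 0, each leg's axis is inset half a diameter from the nearest pair of seat edges (so the leg's bounding box is flush with the corner).

B is an open-topped rectangular box: outside dimensions 223×192×329 mm, with a uniform wall and base thickness of 14 mm. The base is a full 223×192 slab on the floor; four walls sit on top of the base. The front and back walls (the −y and +y sides) span the full width; the two side walls fit between them.

The open box is on top of the stool.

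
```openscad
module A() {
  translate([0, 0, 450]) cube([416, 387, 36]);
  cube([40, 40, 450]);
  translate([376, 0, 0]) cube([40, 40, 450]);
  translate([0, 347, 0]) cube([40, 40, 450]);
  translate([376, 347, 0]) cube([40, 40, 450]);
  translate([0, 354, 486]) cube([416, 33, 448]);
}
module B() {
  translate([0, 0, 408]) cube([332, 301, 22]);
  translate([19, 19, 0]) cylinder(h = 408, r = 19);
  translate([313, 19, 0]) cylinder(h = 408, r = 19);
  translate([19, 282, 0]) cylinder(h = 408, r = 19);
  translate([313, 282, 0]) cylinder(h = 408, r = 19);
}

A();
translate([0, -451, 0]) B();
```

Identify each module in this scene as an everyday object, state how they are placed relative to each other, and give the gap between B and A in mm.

A is a chair. B is a stool. The stool is on the floor beside the chair on its −y side. The gap between the stool and the chair is 150 mm.

The stool's nearest face is 150 mm from the chair's −y face.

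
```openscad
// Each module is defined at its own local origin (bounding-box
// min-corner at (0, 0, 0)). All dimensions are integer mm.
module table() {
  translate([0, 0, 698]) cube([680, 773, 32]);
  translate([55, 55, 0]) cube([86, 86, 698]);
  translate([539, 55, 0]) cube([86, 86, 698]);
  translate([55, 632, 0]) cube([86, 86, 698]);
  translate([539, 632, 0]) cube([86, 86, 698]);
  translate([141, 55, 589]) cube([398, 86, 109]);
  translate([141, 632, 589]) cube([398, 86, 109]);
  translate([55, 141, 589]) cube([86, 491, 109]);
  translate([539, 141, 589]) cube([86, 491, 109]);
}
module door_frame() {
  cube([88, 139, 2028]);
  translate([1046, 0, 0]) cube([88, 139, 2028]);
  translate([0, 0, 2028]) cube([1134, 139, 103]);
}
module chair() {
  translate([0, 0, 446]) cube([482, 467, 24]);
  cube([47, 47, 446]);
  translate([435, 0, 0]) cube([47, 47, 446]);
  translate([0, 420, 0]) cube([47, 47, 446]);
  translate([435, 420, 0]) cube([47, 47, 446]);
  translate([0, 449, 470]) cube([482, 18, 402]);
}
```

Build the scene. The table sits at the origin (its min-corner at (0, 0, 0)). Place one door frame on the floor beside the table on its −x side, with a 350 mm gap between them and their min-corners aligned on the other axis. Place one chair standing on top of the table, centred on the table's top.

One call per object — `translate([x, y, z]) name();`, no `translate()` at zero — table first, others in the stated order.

table();
translate([-1484, 0, 0]) door_frame();
translate([99, 153, 730]) chair();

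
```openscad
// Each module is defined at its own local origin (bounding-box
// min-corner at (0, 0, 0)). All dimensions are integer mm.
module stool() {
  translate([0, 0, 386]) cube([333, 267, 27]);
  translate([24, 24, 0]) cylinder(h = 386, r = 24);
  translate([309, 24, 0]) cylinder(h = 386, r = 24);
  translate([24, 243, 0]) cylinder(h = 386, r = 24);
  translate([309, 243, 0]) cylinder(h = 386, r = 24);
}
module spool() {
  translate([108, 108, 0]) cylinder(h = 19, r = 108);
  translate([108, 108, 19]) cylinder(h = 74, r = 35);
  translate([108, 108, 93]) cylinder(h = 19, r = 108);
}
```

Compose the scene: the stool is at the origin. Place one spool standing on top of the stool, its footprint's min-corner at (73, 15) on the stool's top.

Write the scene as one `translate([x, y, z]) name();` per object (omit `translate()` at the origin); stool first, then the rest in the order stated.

stool();
translate([73, 15, 413]) spool();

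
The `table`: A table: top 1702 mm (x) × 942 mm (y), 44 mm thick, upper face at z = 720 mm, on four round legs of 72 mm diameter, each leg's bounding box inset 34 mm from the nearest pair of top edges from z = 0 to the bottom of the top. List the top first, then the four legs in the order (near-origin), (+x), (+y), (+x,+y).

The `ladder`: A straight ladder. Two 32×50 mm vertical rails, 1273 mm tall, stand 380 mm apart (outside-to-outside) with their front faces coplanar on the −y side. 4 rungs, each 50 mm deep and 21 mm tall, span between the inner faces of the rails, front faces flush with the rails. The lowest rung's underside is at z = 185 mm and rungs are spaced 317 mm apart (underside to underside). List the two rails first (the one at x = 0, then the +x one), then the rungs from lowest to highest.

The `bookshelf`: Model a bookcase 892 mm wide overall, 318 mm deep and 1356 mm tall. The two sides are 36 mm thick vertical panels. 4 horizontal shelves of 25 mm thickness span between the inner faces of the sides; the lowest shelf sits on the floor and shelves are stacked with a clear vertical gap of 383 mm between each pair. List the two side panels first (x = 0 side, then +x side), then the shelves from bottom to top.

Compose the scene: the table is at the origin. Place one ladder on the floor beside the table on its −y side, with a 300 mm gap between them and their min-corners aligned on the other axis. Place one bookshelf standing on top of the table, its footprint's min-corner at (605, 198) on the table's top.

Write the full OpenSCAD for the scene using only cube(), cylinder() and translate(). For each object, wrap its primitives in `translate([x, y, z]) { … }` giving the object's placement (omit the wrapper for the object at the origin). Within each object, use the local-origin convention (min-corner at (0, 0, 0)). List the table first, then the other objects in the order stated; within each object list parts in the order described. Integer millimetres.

translate([0, 0, 676]) cube([1702, 942, 44]);
translate([70, 70, 0]) cylinder(h = 676, r = 36);
translate([1632, 70, 0]) cylinder(h = 676, r = 36);
translate([70, 872, 0]) cylinder(h = 676, r = 36);
translate([1632, 872, 0]) cylinder(h = 676, r = 36);
translate([0, -350, 0]) {
  cube([32, 50, 1273]);
  translate([348, 0, 0]) cube([32, 50, 1273]);
  translate([32, 0, 185]) cube([316, 50, 21]);
  translate([32, 0, 502]) cube([316, 50, 21]);
  translate([32, 0, 819]) cube([316, 50, 21]);
  translate([32, 0, 1136]) cube([316, 50, 21]);
}
translate([605, 198, 720]) {
  cube([36, 318, 1356]);
  translate([856, 0, 0]) cube([36, 318, 1356]);
  translate([36, 0, 0]) cube([820, 318, 25]);
  translate([36, 0, 408]) cube([820, 318, 25]);
  translate([36, 0, 816]) cube([820, 318, 25]);
  translate([36, 0, 1224]) cube([820, 318, 25]);
}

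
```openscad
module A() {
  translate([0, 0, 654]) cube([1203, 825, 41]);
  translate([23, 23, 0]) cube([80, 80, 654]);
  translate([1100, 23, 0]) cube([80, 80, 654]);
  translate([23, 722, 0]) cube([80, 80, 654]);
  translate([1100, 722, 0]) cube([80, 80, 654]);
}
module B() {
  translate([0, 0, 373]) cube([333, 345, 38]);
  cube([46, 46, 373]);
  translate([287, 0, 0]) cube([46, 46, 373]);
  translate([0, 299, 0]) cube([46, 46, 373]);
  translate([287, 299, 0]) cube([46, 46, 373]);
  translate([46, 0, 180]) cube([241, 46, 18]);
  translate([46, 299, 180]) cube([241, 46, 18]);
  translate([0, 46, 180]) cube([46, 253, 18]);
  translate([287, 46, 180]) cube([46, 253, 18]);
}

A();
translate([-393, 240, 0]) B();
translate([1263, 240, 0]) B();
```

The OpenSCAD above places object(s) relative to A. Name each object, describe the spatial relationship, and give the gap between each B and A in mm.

A is a table. B is a stool. Two stools sit around the table at the −x, +x sides. The gap between each stool and the table is 60 mm.

Each stool's nearest face is 60 mm from the table's bounding box.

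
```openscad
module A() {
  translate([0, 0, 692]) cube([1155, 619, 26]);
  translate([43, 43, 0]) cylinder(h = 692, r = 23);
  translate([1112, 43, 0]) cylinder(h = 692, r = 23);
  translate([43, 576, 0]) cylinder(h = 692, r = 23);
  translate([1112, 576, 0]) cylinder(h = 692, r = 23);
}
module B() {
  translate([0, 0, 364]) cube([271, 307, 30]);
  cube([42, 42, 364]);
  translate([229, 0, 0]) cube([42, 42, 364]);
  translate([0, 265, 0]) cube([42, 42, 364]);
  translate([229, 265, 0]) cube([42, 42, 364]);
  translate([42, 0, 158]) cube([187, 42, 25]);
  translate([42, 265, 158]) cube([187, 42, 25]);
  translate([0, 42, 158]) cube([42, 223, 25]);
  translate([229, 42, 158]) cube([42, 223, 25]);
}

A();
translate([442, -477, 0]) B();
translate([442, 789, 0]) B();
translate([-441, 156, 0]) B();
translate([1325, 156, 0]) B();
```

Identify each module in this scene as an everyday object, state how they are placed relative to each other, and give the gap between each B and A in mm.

A is a table. B is a stool. Four stools sit around the table at the −y, +y, −x, +x sides. The gap between each stool and the table is 170 mm.

Each stool's nearest face is 170 mm from the table's bounding box.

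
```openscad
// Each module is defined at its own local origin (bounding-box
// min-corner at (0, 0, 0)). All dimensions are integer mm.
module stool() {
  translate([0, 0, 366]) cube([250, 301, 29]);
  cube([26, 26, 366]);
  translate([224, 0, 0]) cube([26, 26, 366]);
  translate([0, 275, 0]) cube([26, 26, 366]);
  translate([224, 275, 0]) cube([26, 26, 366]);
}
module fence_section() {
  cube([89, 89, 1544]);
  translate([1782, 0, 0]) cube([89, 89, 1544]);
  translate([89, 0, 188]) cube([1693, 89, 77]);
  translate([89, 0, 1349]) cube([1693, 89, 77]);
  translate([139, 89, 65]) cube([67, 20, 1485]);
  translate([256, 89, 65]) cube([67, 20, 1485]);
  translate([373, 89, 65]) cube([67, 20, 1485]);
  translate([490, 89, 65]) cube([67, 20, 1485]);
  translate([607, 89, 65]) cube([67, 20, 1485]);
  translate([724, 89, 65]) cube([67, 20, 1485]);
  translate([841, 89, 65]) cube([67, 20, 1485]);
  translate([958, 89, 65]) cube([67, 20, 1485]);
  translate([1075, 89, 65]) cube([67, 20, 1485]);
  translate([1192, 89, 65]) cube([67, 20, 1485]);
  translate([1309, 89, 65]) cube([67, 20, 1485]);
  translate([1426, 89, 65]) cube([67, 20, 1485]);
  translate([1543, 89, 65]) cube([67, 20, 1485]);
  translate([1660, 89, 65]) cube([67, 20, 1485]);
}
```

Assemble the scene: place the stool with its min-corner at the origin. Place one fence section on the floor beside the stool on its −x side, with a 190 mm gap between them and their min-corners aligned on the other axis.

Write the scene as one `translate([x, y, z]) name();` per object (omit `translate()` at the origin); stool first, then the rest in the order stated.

stool();
translate([-2061, 0, 0]) fence_section();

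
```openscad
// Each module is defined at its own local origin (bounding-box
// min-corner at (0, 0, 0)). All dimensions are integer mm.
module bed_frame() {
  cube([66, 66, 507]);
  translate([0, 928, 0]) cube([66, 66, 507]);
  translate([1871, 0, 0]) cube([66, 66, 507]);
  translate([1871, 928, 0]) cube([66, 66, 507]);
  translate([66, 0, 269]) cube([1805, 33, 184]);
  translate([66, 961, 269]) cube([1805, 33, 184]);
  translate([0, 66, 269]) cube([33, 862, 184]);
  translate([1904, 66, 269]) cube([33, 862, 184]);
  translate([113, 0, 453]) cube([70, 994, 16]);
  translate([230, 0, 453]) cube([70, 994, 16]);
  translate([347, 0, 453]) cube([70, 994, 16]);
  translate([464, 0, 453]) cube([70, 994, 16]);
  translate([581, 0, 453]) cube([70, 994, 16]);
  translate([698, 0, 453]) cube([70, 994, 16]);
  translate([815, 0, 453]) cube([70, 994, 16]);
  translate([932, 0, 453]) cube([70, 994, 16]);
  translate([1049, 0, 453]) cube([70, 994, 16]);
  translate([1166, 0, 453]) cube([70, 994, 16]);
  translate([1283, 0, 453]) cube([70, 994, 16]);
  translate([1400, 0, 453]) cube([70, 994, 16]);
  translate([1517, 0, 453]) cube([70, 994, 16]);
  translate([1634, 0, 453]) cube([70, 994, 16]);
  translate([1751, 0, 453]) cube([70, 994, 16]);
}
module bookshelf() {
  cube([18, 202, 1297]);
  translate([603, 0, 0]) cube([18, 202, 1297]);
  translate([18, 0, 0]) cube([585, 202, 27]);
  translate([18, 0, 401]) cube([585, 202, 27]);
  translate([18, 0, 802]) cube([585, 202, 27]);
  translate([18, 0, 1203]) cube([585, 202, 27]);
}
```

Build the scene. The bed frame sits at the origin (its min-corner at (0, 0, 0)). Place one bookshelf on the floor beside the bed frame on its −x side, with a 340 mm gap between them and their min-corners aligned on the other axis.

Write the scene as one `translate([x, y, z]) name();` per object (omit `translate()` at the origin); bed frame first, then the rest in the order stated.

bed_frame();
translate([-961, 0, 0]) bookshelf();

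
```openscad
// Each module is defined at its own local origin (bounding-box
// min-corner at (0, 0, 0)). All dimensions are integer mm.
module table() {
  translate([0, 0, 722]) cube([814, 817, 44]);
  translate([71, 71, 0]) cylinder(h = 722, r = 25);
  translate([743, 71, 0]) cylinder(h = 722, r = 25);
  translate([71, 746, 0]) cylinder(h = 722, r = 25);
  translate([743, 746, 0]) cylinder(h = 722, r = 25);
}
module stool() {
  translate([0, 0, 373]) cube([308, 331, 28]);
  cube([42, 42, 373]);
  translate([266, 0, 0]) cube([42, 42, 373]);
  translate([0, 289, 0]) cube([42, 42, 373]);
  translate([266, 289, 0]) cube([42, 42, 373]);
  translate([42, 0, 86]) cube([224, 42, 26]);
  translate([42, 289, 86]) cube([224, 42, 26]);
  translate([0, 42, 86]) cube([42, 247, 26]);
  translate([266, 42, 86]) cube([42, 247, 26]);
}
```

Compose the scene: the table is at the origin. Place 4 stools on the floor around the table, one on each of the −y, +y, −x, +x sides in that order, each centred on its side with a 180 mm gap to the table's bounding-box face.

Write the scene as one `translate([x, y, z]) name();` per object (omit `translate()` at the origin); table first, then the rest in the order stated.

table();
translate([253, -511, 0]) stool();
translate([253, 997, 0]) stool();
translate([-488, 243, 0]) stool();
translate([994, 243, 0]) stool();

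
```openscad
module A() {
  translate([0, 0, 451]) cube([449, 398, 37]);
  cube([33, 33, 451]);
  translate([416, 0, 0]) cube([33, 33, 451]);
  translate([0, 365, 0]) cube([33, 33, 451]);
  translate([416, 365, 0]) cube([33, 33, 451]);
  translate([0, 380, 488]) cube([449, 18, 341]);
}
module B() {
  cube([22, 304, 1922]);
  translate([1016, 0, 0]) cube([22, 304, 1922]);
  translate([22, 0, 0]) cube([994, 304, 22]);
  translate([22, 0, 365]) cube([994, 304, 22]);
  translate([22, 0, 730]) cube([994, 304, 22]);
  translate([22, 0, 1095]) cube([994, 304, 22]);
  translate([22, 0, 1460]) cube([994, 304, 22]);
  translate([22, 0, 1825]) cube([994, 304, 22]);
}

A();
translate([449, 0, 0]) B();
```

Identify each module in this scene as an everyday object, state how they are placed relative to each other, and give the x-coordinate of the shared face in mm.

A is a chair. B is a bookshelf. The bookshelf is against the chair's +x side, with their −y faces flush. The x-coordinate of the shared face is 449 mm.

The chair's +x face and the bookshelf's −x face are both at x = 449 mm.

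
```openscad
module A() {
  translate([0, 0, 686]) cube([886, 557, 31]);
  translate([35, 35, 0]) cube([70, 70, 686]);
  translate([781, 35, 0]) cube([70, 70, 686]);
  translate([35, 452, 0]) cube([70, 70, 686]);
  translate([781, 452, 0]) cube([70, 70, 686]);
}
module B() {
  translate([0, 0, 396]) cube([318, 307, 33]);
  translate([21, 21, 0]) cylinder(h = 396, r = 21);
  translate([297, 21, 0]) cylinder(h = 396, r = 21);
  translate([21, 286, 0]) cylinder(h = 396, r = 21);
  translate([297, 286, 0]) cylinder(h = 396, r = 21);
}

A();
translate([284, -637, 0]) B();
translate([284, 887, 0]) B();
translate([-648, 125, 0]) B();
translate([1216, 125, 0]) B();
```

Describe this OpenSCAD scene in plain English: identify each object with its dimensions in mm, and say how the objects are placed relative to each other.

A is a rectangular dining table. The top is 886×557×31 mm with its upper surface at z = 717 mm. It stands on four 70×70 mm square legs, each inset 35 mm from the nearest pair of top edges, running from the floor to the underside of the top.

B is a four-legged stool. The seat is a 318×307×33 mm slab whose top surface is at z = 429 mm; four round legs, each 42 mm in diameter, run from the floor (z = 0) to the underside of the seat, each leg's axis is inset half a diameter from the nearest pair of seat edges (so the leg's bounding box is flush with the corner).

Four stools sit around the table at the −y, +y, −x, +x sides.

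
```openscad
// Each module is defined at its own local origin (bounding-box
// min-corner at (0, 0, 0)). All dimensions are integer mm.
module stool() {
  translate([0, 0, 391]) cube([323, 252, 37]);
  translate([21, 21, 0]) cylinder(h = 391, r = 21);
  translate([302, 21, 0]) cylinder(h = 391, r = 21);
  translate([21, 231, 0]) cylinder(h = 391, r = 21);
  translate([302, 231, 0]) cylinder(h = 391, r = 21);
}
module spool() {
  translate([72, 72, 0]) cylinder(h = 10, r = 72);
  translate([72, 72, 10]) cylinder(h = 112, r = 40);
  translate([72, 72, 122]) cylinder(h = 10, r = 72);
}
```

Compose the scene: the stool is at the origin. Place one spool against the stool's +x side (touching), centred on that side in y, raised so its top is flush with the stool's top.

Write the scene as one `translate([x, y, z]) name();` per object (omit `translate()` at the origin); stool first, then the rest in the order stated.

stool();
translate([323, 54, 296]) spool();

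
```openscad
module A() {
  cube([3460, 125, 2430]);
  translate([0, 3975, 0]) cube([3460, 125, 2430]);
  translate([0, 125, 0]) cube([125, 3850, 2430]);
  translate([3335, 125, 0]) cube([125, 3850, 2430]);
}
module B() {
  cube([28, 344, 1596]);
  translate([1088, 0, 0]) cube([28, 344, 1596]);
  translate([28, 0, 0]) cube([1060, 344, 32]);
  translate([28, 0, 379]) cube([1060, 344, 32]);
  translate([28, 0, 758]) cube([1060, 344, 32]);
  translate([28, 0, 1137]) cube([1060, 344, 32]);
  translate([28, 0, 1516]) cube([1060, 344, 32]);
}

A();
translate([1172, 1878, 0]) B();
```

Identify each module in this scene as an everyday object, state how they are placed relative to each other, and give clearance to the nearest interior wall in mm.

A is a house frame. B is a bookshelf. The bookshelf sits inside the house frame, centred. The clearance to the nearest interior wall is 1047 mm.

Clearances: x = 1047, y = 1753; minimum 1047 mm.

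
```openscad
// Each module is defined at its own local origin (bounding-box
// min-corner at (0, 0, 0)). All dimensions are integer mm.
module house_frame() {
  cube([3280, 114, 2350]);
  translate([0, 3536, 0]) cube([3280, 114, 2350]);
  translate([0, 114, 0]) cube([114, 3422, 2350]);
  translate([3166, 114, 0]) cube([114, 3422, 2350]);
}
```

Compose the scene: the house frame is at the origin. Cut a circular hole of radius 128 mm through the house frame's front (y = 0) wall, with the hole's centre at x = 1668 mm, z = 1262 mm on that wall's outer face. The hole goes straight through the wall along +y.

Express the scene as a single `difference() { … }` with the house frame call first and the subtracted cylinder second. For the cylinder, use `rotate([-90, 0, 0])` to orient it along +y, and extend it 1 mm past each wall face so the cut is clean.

difference() {
  house_frame();
  translate([1668, -1, 1262]) rotate([-90, 0, 0]) cylinder(h = 116, r = 128);
}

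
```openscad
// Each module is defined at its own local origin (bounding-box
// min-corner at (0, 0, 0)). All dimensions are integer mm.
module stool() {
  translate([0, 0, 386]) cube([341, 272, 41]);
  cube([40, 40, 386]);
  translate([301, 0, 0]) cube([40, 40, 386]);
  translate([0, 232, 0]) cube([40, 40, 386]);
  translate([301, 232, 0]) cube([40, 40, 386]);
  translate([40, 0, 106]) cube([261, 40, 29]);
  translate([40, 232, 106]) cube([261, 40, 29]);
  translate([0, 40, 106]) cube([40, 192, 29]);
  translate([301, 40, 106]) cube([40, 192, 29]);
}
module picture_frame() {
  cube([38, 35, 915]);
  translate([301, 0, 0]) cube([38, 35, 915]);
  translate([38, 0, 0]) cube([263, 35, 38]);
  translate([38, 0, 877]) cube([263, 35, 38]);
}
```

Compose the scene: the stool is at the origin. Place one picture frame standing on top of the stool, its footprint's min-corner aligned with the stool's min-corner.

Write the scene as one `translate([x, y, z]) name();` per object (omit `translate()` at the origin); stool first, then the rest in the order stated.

stool();
translate([0, 0, 427]) picture_frame();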